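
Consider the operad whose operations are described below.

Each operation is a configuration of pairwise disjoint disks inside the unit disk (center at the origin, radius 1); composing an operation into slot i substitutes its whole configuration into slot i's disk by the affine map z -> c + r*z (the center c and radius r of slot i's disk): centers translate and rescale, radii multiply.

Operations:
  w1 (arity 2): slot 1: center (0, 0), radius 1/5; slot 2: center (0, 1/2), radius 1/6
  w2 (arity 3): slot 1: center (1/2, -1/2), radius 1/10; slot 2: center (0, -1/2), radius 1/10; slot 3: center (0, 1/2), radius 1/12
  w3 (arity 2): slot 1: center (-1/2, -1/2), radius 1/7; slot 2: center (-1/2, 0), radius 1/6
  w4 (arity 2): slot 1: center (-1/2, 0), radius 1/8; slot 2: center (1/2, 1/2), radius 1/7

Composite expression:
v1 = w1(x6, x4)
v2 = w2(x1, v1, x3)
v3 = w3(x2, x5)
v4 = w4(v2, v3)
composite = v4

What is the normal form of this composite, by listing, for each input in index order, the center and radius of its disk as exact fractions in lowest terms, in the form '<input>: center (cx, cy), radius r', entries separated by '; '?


x1: center (-7/16, -1/16), radius 1/80; x2: center (3/7, 3/7), radius 1/49; x3: center (-1/2, 1/16), radius 1/96; x4: center (-1/2, -9/160), radius 1/480; x5: center (3/7, 1/2), radius 1/42; x6: center (-1/2, -1/16), radius 1/400

Follow each x-input down from w4: c' goes to c + r*c', radius to r*r'.
input x1: composing its 2 substitution steps yields center (-7/16, -1/16), radius 1/80
input x6: composing its 3 substitution steps yields center (-1/2, -1/16), radius 1/400
input x4: composing its 3 substitution steps yields center (-1/2, -9/160), radius 1/480
input x3: composing its 2 substitution steps yields center (-1/2, 1/16), radius 1/96
input x2: composing its 2 substitution steps yields center (3/7, 3/7), radius 1/49
input x5: composing its 2 substitution steps yields center (3/7, 1/2), radius 1/42


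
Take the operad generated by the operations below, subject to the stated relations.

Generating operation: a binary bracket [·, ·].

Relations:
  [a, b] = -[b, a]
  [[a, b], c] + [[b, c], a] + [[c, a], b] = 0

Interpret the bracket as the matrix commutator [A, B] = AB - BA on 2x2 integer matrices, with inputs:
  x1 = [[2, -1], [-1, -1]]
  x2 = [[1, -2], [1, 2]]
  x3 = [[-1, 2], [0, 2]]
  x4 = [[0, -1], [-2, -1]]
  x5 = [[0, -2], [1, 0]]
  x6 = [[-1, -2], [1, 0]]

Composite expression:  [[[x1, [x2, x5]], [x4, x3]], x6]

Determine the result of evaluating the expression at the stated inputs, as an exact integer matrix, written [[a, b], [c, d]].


[[-122, -182], [-30, 122]]

[x2, x5] = [[0, 2], [1, 0]]
[x1, [x2, x5]] = [[1, 6], [-3, -1]]
[x4, x3] = [[4, -1], [6, -4]]
[[x1, [x2, x5]], [x4, x3]] = [[33, -50], [-36, -33]]
[[[x1, [x2, x5]], [x4, x3]], x6] = [[-122, -182], [-30, 122]]


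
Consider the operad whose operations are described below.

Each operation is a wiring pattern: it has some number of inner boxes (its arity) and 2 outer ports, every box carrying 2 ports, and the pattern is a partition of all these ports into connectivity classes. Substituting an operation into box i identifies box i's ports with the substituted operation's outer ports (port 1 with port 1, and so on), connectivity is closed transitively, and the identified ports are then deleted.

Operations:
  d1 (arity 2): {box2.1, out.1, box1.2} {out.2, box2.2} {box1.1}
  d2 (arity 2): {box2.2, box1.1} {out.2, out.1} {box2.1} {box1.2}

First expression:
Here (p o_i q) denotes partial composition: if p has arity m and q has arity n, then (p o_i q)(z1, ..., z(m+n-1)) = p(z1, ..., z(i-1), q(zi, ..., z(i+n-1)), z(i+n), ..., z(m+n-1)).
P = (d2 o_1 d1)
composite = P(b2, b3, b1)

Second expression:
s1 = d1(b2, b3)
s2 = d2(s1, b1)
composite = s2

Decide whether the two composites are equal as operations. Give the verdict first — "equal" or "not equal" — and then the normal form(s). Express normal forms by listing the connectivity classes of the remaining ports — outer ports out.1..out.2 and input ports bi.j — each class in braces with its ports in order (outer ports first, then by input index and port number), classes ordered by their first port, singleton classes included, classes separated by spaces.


equal; the common form is {out.1, out.2} {b1.1} {b1.2, b2.2, b3.1} {b2.1} {b3.2}

The first expression, normalized: {out.1, out.2} {b1.1} {b1.2, b2.2, b3.1} {b2.1} {b3.2}
The second expression, normalized: {out.1, out.2} {b1.1} {b1.2, b2.2, b3.1} {b2.1} {b3.2}
The normal forms match — equal.


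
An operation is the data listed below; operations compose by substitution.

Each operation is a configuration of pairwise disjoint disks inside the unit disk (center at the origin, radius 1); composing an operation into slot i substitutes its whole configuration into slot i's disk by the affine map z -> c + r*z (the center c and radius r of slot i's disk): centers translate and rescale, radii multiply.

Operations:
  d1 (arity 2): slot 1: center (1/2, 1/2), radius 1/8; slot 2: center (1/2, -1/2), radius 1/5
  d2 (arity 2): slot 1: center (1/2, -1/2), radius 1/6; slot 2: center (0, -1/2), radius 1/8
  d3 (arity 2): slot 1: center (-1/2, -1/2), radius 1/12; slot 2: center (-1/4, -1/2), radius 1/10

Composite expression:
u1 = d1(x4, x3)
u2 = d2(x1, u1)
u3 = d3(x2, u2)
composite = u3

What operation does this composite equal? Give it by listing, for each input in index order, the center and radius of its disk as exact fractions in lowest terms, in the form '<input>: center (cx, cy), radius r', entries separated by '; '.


x1: center (-1/5, -11/20), radius 1/60; x2: center (-1/2, -1/2), radius 1/12; x3: center (-39/160, -89/160), radius 1/400; x4: center (-39/160, -87/160), radius 1/640


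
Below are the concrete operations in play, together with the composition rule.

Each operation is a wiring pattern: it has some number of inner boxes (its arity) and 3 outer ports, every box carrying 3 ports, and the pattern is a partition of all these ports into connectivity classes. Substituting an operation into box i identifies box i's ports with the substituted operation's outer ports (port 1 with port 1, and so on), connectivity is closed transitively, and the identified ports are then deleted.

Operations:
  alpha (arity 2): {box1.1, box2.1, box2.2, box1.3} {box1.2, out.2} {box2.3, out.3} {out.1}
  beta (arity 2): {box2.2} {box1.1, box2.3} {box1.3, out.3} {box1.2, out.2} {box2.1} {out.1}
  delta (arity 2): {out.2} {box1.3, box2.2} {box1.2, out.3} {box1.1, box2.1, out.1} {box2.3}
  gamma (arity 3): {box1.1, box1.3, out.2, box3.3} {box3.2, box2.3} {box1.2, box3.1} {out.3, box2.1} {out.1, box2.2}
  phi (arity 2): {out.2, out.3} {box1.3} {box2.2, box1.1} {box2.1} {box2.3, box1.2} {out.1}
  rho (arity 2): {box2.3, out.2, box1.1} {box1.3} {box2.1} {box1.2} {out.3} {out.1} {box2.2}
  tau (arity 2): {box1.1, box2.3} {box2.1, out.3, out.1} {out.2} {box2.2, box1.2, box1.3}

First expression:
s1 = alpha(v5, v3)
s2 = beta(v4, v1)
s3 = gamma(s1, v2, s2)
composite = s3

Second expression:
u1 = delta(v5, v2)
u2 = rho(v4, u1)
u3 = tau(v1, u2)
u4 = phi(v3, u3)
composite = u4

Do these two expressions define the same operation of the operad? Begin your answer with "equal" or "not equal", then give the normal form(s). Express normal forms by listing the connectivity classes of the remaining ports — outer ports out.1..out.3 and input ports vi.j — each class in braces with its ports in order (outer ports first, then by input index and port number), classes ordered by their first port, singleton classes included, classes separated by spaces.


not equal; first: {out.1, v2.2} {out.2, v3.3, v4.3} {out.3, v2.1} {v1.1} {v1.2} {v1.3, v4.1} {v2.3, v4.2} {v3.1, v3.2, v5.1, v5.3} {v5.2}; second: {out.1} {out.2, out.3} {v1.1} {v1.2, v1.3, v4.1, v5.2} {v2.1, v5.1} {v2.2, v5.3} {v2.3} {v3.1} {v3.2} {v3.3} {v4.2} {v4.3}

The first expression, normalized: {out.1, v2.2} {out.2, v3.3, v4.3} {out.3, v2.1} {v1.1} {v1.2} {v1.3, v4.1} {v2.3, v4.2} {v3.1, v3.2, v5.1, v5.3} {v5.2}
The second expression, normalized: {out.1} {out.2, out.3} {v1.1} {v1.2, v1.3, v4.1, v5.2} {v2.1, v5.1} {v2.2, v5.3} {v2.3} {v3.1} {v3.2} {v3.3} {v4.2} {v4.3}
Different reductions; not equal.


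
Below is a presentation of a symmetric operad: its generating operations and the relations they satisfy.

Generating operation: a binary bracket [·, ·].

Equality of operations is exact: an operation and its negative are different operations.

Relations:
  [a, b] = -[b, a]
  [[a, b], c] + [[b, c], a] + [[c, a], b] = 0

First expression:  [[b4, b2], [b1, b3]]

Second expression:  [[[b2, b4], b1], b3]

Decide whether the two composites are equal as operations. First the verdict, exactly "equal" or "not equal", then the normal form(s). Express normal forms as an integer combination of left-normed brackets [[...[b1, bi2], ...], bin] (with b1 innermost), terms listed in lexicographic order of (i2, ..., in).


not equal; first: [[[b1, b3], b2], b4] - [[[b1, b3], b4], b2]; second: -[[[b1, b2], b4], b3] + [[[b1, b4], b2], b3]

The first expression reduces to [[[b1, b3], b2], b4] - [[[b1, b3], b4], b2]
The second expression reduces to -[[[b1, b2], b4], b3] + [[[b1, b4], b2], b3]
The forms do not match — not equal.


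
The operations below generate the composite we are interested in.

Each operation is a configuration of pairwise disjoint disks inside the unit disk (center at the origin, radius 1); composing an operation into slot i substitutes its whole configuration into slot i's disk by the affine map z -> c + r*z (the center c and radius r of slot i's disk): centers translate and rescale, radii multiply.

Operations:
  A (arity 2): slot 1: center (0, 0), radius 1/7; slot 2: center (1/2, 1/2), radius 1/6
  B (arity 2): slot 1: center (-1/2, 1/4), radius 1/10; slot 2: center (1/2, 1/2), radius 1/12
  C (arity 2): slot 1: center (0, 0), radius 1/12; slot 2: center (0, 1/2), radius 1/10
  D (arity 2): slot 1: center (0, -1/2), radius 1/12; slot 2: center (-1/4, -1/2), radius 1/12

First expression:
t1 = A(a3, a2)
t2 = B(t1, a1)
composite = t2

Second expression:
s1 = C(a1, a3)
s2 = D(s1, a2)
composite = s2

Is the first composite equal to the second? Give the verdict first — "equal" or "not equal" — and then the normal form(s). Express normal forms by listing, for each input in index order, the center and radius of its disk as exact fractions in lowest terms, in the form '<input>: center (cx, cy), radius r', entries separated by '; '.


Reducing the first expression gives a1: center (1/2, 1/2), radius 1/12; a2: center (-9/20, 3/10), radius 1/60; a3: center (-1/2, 1/4), radius 1/70
Reducing the second expression gives a1: center (0, -1/2), radius 1/144; a2: center (-1/4, -1/2), radius 1/12; a3: center (0, -11/24), radius 1/120
They disagree, so not equal.

not equal; first: a1: center (1/2, 1/2), radius 1/12; a2: center (-9/20, 3/10), radius 1/60; a3: center (-1/2, 1/4), radius 1/70; second: a1: center (0, -1/2), radius 1/144; a2: center (-1/4, -1/2), radius 1/12; a3: center (0, -11/24), radius 1/120


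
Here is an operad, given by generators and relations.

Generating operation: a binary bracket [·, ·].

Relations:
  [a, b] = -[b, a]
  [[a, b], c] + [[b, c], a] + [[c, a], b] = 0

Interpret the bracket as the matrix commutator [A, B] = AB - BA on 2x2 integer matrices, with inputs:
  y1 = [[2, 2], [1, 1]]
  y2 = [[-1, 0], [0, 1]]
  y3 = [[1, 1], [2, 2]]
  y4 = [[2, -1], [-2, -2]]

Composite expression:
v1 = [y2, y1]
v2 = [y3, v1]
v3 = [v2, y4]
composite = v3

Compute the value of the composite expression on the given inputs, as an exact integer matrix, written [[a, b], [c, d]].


[[-6, -36], [48, 6]]

[y2, y1] = [[0, -4], [2, 0]]
[y3, [y2, y1]] = [[10, 4], [2, -10]]
[[y3, [y2, y1]], y4] = [[-6, -36], [48, 6]]


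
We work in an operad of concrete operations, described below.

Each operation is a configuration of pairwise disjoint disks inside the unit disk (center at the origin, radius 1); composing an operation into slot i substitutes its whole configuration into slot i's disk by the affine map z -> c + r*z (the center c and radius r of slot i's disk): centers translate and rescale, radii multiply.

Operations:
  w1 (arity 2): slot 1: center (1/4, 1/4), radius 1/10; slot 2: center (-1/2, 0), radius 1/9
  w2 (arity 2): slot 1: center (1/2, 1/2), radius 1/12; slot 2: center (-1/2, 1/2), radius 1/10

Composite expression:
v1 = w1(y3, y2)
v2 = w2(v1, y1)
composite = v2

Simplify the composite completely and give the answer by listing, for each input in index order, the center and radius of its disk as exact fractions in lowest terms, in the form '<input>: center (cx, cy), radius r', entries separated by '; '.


Affine substitution under w2: radii multiply and y-centers shift.
input y3: applying the 2 nested substitutions gives center (25/48, 25/48), radius 1/120
input y2: applying the 2 nested substitutions gives center (11/24, 1/2), radius 1/108
input y1: applying the 1 nested substitution gives center (-1/2, 1/2), radius 1/10

y1: center (-1/2, 1/2), radius 1/10; y2: center (11/24, 1/2), radius 1/108; y3: center (25/48, 25/48), radius 1/120


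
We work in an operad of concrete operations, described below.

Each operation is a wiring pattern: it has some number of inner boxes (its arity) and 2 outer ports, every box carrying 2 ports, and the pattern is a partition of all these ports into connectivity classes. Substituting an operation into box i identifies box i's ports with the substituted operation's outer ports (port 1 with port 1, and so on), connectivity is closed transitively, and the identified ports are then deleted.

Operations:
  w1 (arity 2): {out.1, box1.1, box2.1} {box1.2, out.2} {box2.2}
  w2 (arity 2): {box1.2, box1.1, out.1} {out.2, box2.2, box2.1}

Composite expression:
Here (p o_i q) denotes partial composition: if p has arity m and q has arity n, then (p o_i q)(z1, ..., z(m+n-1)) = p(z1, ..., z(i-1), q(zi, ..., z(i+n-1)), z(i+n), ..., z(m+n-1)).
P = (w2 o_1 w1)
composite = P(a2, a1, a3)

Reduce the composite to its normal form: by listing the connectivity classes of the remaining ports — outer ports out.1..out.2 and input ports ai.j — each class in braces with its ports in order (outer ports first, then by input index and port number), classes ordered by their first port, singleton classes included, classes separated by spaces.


{out.1, a1.1, a2.1, a2.2} {out.2, a3.1, a3.2} {a1.2}


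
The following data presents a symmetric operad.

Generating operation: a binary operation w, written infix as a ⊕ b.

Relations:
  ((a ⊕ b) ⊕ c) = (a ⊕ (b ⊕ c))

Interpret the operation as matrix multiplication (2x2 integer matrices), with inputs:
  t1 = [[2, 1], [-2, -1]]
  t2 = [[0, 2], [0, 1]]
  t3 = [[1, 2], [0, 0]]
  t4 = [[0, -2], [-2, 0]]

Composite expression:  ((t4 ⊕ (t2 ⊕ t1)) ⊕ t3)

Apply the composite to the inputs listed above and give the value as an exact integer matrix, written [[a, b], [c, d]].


[[4, 8], [8, 16]]


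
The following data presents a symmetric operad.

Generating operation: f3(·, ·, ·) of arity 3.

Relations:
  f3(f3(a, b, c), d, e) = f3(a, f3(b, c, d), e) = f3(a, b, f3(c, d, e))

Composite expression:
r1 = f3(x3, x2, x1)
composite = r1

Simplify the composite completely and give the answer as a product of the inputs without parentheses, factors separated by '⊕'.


All parenthesizations of f3 agree; list the x-inputs left to right.
f3(x3, x2, x1) collapses to x3 ⊕ x2 ⊕ x1

x3 ⊕ x2 ⊕ x1


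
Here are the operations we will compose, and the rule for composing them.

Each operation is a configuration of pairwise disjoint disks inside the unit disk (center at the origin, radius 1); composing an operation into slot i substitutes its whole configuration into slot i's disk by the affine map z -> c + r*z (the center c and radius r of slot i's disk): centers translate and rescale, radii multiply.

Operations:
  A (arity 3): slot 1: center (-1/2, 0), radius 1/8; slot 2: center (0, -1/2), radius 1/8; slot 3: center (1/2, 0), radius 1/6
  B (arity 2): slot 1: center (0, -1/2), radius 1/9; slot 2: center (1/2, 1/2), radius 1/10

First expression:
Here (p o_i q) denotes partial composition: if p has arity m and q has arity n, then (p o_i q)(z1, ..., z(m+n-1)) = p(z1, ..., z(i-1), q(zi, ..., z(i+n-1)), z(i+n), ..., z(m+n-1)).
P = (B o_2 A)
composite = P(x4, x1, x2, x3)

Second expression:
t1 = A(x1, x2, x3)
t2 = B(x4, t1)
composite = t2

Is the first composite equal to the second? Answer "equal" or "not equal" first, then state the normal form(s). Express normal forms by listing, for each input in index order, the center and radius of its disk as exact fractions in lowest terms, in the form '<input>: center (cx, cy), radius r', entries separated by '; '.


equal; both compose to x1: center (9/20, 1/2), radius 1/80; x2: center (1/2, 9/20), radius 1/80; x3: center (11/20, 1/2), radius 1/60; x4: center (0, -1/2), radius 1/9

The first expression, normalized: x1: center (9/20, 1/2), radius 1/80; x2: center (1/2, 9/20), radius 1/80; x3: center (11/20, 1/2), radius 1/60; x4: center (0, -1/2), radius 1/9
The second expression, normalized: x1: center (9/20, 1/2), radius 1/80; x2: center (1/2, 9/20), radius 1/80; x3: center (11/20, 1/2), radius 1/60; x4: center (0, -1/2), radius 1/9
Identical normal forms: equal.


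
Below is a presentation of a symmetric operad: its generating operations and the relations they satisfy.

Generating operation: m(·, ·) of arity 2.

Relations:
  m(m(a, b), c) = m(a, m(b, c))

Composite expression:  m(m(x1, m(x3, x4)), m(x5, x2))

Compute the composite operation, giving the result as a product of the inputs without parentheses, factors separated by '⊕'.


x1 ⊕ x3 ⊕ x4 ⊕ x5 ⊕ x2

Every regrouping of m is equal, so read the x-inputs in written order.
m(x3, x4) reduces to x3 ⊕ x4
m(x1, m(x3, x4)) reduces to x1 ⊕ x3 ⊕ x4
m(x5, x2) reduces to x5 ⊕ x2
m(m(x1, m(x3, x4)), m(x5, x2)) reduces to x1 ⊕ x3 ⊕ x4 ⊕ x5 ⊕ x2


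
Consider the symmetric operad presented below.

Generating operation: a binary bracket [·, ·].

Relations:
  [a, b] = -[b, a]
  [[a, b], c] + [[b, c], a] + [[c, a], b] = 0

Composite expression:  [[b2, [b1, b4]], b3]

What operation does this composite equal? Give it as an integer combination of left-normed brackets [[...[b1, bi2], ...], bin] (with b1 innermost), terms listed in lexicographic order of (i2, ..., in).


-[[[b1, b4], b2], b3]

Skip Jacobi rewriting: expand, keep b1-initial words, read off terms.
Composite bracket: [[b2, [b1, b4]], b3]
Under [a, b] = ab - ba we get 8 signed associative words (2^3 = 8).
Collect the words opening with b1:
  b1b4b2b3 (sign -1) contributes -[[[b1, b4], b2], b3]


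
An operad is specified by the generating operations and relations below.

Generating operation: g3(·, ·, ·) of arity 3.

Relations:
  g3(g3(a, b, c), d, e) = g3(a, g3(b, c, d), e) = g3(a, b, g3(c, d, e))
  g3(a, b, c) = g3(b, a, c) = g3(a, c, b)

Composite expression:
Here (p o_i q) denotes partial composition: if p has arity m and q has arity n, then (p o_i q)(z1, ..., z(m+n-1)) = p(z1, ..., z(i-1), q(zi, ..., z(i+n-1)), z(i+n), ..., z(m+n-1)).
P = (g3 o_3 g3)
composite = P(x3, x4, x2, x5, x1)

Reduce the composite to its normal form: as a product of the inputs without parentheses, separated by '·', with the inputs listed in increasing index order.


x1 · x2 · x3 · x4 · x5

With g3 associative and commutative, the x-input set is all that matters.
g3(x2, x5, x1) linearizes to x2 · x5 · x1
g3(x3, x4, g3(x2, x5, x1)) linearizes to x3 · x4 · x2 · x5 · x1
commutativity sorts the factors: x1 · x2 · x3 · x4 · x5


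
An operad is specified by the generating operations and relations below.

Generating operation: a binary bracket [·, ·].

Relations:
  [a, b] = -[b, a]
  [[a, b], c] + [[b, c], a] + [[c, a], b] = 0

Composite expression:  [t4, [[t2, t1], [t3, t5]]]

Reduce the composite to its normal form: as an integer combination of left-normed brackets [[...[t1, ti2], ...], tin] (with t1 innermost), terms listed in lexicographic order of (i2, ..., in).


[[[[t1, t2], t3], t5], t4] - [[[[t1, t2], t5], t3], t4]

Expand each bracket as ab - ba; the t1-initial words give the coefficients.
Composite bracket: [t4, [[t2, t1], [t3, t5]]]
Each bracket splits as ab - ba, giving 16 signed words (2^4 = 16).
Only words starting with t1 matter:
  the word t1t2t3t5t4 carries sign +1 and contributes +[[[[t1, t2], t3], t5], t4]
  the word t1t2t5t3t4 carries sign -1 and contributes -[[[[t1, t2], t5], t3], t4]


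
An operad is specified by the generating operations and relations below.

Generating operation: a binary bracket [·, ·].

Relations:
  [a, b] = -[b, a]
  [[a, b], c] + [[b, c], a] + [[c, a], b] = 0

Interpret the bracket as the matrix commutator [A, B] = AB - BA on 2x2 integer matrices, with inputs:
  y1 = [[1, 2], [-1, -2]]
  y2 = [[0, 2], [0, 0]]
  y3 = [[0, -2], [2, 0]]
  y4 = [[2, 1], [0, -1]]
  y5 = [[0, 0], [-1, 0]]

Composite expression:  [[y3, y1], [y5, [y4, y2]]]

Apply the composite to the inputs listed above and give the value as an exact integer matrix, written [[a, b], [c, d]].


[[0, -72], [72, 0]]


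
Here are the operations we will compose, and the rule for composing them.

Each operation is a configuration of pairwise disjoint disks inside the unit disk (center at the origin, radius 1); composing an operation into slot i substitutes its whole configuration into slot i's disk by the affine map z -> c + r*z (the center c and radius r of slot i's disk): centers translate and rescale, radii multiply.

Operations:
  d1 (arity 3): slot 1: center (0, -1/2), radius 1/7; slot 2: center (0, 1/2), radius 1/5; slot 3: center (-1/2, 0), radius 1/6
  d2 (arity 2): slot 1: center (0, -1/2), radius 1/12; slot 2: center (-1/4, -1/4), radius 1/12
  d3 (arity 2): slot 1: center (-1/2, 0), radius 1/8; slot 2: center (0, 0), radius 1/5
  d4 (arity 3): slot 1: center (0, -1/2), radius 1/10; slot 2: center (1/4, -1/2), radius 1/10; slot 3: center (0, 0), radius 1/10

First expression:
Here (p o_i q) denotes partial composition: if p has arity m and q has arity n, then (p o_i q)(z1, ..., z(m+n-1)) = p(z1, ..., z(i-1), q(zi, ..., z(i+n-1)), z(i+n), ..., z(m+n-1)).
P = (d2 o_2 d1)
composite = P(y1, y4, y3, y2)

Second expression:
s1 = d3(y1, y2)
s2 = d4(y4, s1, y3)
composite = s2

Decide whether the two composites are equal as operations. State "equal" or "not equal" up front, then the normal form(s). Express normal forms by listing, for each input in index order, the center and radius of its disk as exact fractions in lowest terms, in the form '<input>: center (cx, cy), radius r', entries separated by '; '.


not equal — first y1: center (0, -1/2), radius 1/12; y2: center (-7/24, -1/4), radius 1/72; y3: center (-1/4, -5/24), radius 1/60; y4: center (-1/4, -7/24), radius 1/84, second y1: center (1/5, -1/2), radius 1/80; y2: center (1/4, -1/2), radius 1/50; y3: center (0, 0), radius 1/10; y4: center (0, -1/2), radius 1/10

The first expression reduces to y1: center (0, -1/2), radius 1/12; y2: center (-7/24, -1/4), radius 1/72; y3: center (-1/4, -5/24), radius 1/60; y4: center (-1/4, -7/24), radius 1/84
The second expression reduces to y1: center (1/5, -1/2), radius 1/80; y2: center (1/4, -1/2), radius 1/50; y3: center (0, 0), radius 1/10; y4: center (0, -1/2), radius 1/10
The forms do not match — not equal.


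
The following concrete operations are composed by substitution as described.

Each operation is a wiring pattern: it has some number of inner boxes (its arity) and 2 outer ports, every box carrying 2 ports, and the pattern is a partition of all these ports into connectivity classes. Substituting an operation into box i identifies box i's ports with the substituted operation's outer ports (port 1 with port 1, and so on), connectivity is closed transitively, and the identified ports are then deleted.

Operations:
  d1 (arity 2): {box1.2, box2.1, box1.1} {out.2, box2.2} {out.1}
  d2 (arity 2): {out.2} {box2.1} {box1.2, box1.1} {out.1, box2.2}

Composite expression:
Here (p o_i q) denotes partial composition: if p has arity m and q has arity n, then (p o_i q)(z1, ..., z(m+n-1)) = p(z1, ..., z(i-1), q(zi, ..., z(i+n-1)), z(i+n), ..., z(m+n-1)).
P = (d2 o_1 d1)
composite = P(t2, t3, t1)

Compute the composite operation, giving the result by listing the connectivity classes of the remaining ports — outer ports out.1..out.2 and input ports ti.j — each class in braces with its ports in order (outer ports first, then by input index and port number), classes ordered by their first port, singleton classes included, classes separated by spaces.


{out.1, t1.2} {out.2} {t1.1} {t2.1, t2.2, t3.1} {t3.2}

Two ports join when wires chain via d2-identified ports.
stage d1: inputs (t2, t3), connectivity {out.1} {out.2, t3.2} {t2.1, t2.2, t3.1}, out.j its boundary
stage d2: inputs (t2, t3, t1), connectivity {out.1, t1.2} {out.2} {t1.1} {t2.1, t2.2, t3.1} {t3.2}, out.j its boundary


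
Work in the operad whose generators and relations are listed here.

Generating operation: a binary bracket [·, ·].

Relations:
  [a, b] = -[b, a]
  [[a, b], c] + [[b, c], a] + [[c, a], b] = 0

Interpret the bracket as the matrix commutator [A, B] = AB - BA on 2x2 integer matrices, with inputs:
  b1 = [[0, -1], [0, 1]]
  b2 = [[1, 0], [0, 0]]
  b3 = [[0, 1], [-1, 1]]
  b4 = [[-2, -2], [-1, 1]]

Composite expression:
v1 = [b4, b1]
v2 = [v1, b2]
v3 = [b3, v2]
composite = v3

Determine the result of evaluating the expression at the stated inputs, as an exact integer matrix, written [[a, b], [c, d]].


[b4, b1] = [[-1, 1], [1, 1]]
[[b4, b1], b2] = [[0, -1], [1, 0]]
[b3, [[b4, b1], b2]] = [[0, 1], [1, 0]]

[[0, 1], [1, 0]]


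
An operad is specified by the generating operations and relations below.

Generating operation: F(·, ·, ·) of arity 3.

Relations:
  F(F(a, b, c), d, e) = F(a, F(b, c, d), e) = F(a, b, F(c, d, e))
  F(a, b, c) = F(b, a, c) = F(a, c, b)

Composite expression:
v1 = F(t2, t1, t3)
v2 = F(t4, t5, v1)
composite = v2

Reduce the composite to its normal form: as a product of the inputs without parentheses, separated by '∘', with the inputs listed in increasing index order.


t1 ∘ t2 ∘ t3 ∘ t4 ∘ t5

Reordering under F is free, so list the t-inputs canonically.
F(t2, t1, t3) reduces to t2 ∘ t1 ∘ t3
F(t4, t5, F(t2, t1, t3)) reduces to t4 ∘ t5 ∘ t2 ∘ t1 ∘ t3
reordering the factors by index: t1 ∘ t2 ∘ t3 ∘ t4 ∘ t5


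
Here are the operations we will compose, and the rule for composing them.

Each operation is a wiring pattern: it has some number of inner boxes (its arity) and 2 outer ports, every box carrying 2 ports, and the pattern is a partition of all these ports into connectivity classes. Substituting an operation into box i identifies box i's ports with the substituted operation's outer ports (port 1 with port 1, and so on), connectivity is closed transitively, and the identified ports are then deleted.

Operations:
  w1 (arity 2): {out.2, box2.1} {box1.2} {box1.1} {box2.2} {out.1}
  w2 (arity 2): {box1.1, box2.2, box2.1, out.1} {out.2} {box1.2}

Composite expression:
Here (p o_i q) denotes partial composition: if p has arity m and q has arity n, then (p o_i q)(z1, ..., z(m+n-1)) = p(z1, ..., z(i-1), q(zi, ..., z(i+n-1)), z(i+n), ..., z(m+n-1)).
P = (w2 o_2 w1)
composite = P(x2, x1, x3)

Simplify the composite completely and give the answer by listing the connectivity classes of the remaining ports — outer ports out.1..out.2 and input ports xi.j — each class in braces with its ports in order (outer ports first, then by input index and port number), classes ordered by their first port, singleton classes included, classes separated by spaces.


{out.1, x2.1, x3.1} {out.2} {x1.1} {x1.2} {x2.2} {x3.2}

After gluing at w2, chains via deleted ports link the x-ports.
after w1, the pattern on (x1, x3) reads {out.1} {out.2, x3.1} {x1.1} {x1.2} {x3.2} (out.j = its outer ports)
after w2, the pattern on (x2, x1, x3) reads {out.1, x2.1, x3.1} {out.2} {x1.1} {x1.2} {x2.2} {x3.2} (out.j = its outer ports)


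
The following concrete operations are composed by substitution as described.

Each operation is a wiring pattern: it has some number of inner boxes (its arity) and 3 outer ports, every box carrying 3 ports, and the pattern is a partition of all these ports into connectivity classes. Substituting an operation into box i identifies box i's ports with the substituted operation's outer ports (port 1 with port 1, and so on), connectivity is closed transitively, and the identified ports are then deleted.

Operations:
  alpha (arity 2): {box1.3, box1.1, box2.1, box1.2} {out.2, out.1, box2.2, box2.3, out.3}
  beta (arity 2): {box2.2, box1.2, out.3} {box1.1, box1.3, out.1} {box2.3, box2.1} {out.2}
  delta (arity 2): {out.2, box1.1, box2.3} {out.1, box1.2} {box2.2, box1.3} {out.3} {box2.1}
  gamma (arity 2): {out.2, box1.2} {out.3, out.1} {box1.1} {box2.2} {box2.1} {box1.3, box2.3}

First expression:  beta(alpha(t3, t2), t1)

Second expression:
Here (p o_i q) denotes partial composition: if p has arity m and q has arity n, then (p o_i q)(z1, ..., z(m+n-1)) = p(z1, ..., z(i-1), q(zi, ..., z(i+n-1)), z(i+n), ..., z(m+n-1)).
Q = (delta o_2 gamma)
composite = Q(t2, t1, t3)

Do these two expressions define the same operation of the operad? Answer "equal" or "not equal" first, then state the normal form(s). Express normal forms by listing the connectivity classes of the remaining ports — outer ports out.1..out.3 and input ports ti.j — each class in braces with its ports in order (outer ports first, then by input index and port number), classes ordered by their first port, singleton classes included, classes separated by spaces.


not equal — first {out.1, out.3, t1.2, t2.2, t2.3} {out.2} {t1.1, t1.3} {t2.1, t3.1, t3.2, t3.3}, second {out.1, t2.2} {out.2, t2.1} {out.3} {t1.1} {t1.2, t2.3} {t1.3, t3.3} {t3.1} {t3.2}

The first expression reduces to {out.1, out.3, t1.2, t2.2, t2.3} {out.2} {t1.1, t1.3} {t2.1, t3.1, t3.2, t3.3}
The second expression reduces to {out.1, t2.2} {out.2, t2.1} {out.3} {t1.1} {t1.2, t2.3} {t1.3, t3.3} {t3.1} {t3.2}
Different reductions; not equal.


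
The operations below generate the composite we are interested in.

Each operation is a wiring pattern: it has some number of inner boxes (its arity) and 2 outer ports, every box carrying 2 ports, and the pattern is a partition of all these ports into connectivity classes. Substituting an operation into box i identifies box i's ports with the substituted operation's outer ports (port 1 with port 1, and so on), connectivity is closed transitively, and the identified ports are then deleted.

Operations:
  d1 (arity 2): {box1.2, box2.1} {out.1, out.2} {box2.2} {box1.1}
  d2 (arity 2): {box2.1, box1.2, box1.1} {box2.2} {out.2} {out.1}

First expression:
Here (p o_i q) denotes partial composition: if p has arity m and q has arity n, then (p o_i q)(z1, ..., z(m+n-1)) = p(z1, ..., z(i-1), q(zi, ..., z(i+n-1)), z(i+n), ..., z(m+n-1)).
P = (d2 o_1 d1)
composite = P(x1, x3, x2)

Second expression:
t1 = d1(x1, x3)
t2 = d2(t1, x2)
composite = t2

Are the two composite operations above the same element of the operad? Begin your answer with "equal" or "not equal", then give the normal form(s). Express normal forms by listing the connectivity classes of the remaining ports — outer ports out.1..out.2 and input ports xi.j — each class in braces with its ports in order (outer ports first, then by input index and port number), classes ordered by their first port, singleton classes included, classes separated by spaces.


equal; the common form is {out.1} {out.2} {x1.1} {x1.2, x3.1} {x2.1} {x2.2} {x3.2}

The first composite normalizes to {out.1} {out.2} {x1.1} {x1.2, x3.1} {x2.1} {x2.2} {x3.2}
The second composite normalizes to {out.1} {out.2} {x1.1} {x1.2, x3.1} {x2.1} {x2.2} {x3.2}
Both agree, so they are equal.


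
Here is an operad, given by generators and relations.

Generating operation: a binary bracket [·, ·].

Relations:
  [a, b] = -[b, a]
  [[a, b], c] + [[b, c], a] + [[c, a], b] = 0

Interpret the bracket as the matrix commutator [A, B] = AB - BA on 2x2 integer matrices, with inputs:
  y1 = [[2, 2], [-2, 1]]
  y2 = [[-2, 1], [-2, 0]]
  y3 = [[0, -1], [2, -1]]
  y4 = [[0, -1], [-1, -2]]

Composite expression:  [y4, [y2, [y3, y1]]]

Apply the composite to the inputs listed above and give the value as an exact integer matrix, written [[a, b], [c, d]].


[[-18, 16], [-52, 18]]

[y3, y1] = [[-2, 3], [4, 2]]
[y2, [y3, y1]] = [[10, -2], [16, -10]]
[y4, [y2, [y3, y1]]] = [[-18, 16], [-52, 18]]


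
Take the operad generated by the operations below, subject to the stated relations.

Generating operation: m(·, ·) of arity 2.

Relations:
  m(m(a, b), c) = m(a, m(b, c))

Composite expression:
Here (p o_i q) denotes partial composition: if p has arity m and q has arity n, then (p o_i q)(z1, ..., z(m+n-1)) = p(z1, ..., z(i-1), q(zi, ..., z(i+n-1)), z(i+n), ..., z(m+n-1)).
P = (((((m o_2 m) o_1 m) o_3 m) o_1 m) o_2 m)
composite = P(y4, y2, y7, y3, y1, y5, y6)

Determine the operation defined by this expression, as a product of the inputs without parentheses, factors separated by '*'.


y4 * y2 * y7 * y3 * y1 * y5 * y6


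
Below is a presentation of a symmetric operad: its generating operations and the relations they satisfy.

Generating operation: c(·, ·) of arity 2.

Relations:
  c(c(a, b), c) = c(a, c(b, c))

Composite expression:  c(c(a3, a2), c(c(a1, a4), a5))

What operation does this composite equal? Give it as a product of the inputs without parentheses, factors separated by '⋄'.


a3 ⋄ a2 ⋄ a1 ⋄ a4 ⋄ a5

Under associativity of c, the answer is the a's in reading order.
c(a3, a2) unparenthesizes to a3 ⋄ a2
c(a1, a4) unparenthesizes to a1 ⋄ a4
c(c(a1, a4), a5) unparenthesizes to a1 ⋄ a4 ⋄ a5
c(c(a3, a2), c(c(a1, a4), a5)) unparenthesizes to a3 ⋄ a2 ⋄ a1 ⋄ a4 ⋄ a5


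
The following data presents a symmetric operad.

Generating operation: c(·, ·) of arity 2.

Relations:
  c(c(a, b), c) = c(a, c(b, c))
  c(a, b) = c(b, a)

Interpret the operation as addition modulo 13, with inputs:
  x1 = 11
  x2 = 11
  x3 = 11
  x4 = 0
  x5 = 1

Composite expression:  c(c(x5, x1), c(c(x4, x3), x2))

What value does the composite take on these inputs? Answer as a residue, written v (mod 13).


8 (mod 13)

c(x5, x1) = 12
c(x4, x3) = 11
c(c(x4, x3), x2) = 9
c(c(x5, x1), c(c(x4, x3), x2)) = 8


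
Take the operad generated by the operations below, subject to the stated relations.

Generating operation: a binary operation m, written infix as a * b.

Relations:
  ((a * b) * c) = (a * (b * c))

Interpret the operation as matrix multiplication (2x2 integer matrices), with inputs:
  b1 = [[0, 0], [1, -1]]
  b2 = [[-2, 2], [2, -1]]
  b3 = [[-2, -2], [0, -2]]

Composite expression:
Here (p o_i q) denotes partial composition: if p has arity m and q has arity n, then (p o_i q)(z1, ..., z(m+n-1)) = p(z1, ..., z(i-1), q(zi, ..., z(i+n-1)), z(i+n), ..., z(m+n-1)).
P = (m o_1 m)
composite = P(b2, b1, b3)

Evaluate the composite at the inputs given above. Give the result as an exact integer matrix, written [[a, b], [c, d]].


[[-4, 0], [2, 0]]

(b2 * b1) = [[2, -2], [-1, 1]]
((b2 * b1) * b3) = [[-4, 0], [2, 0]]


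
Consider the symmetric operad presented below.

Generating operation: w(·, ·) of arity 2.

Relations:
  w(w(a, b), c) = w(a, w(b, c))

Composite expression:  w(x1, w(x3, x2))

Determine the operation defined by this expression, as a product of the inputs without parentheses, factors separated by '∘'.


x1 ∘ x3 ∘ x2

Key point: w is associative — brackets drop, the x-order remains.
w(x3, x2) collapses to x3 ∘ x2
w(x1, w(x3, x2)) collapses to x1 ∘ x3 ∘ x2


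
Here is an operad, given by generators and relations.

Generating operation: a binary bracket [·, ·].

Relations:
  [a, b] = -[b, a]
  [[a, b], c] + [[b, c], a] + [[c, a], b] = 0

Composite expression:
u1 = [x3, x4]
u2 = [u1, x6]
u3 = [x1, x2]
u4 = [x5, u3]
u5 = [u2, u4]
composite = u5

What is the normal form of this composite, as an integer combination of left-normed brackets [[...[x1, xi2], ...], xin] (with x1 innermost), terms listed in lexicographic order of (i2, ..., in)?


In the tensor algebra, words opening x1 carry the x1-anchored form.
Composite bracket: [[[x3, x4], x6], [x5, [x1, x2]]]
Under [a, b] = ab - ba we get 32 signed associative words (2^5 = 32).
Coefficients come from the x1-initial words:
  from x1x2x5x3x4x6, sign +1: term +[[[[[x1, x2], x5], x3], x4], x6]
  from x1x2x5x4x3x6, sign -1: term -[[[[[x1, x2], x5], x4], x3], x6]
  from x1x2x5x6x3x4, sign -1: term -[[[[[x1, x2], x5], x6], x3], x4]
  from x1x2x5x6x4x3, sign +1: term +[[[[[x1, x2], x5], x6], x4], x3]

[[[[[x1, x2], x5], x3], x4], x6] - [[[[[x1, x2], x5], x4], x3], x6] - [[[[[x1, x2], x5], x6], x3], x4] + [[[[[x1, x2], x5], x6], x4], x3]


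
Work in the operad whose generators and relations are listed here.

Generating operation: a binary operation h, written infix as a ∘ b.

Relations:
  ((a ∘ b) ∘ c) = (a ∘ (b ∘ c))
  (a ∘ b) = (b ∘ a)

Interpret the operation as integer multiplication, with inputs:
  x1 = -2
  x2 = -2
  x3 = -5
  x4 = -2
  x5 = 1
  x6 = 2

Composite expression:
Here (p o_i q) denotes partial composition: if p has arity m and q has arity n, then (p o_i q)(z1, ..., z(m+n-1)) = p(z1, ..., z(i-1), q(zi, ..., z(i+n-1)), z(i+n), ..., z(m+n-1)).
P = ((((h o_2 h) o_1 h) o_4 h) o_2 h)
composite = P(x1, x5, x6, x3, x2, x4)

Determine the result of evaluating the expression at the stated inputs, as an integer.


80

(x5 ∘ x6) = 2
(x1 ∘ (x5 ∘ x6)) = -4
(x2 ∘ x4) = 4
(x3 ∘ (x2 ∘ x4)) = -20
((x1 ∘ (x5 ∘ x6)) ∘ (x3 ∘ (x2 ∘ x4))) = 80


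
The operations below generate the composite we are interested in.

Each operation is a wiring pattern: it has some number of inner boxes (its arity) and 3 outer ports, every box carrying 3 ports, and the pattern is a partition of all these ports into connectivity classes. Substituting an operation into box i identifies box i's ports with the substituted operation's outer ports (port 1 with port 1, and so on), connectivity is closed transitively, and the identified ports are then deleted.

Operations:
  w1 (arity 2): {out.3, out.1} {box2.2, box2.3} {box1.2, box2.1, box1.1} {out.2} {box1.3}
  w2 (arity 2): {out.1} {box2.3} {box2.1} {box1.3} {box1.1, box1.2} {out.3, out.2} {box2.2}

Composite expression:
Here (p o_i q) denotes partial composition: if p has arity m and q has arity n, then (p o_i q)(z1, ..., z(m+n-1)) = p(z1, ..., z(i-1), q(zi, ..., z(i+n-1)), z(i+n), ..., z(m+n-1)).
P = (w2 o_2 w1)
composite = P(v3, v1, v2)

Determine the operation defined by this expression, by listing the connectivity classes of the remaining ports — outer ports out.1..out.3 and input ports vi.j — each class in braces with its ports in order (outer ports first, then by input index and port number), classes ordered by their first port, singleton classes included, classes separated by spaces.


{out.1} {out.2, out.3} {v1.1, v1.2, v2.1} {v1.3} {v2.2, v2.3} {v3.1, v3.2} {v3.3}

Substituting into w2 glues patterns; closure does the rest.
stage w1: inputs (v1, v2), connectivity {out.1, out.3} {out.2} {v1.1, v1.2, v2.1} {v1.3} {v2.2, v2.3}, out.j its boundary
stage w2: inputs (v3, v1, v2), connectivity {out.1} {out.2, out.3} {v1.1, v1.2, v2.1} {v1.3} {v2.2, v2.3} {v3.1, v3.2} {v3.3}, out.j its boundary


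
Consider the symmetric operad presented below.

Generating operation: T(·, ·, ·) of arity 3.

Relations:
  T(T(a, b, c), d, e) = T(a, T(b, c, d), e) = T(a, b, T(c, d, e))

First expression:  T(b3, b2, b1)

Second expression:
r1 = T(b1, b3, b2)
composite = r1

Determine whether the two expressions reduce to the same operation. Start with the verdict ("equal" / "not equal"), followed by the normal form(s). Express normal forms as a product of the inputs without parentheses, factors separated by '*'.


not equal; first: b3 * b2 * b1; second: b1 * b3 * b2

In normal form, the first expression is b3 * b2 * b1
In normal form, the second expression is b1 * b3 * b2
The forms do not match — not equal.


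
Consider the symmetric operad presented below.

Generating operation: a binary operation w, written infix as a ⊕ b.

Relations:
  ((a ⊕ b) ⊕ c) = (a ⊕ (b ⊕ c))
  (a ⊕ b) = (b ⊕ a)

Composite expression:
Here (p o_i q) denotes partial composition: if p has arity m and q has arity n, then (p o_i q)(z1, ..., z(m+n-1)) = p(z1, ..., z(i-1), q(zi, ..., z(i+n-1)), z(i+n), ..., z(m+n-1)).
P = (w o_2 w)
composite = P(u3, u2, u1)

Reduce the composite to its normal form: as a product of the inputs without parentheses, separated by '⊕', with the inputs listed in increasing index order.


Both nesting and order wash out for w; what remains is which u's occur.
(u2 ⊕ u1) unparenthesizes to u2 ⊕ u1
(u3 ⊕ (u2 ⊕ u1)) unparenthesizes to u3 ⊕ u2 ⊕ u1
commutativity sorts the factors: u1 ⊕ u2 ⊕ u3

u1 ⊕ u2 ⊕ u3
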